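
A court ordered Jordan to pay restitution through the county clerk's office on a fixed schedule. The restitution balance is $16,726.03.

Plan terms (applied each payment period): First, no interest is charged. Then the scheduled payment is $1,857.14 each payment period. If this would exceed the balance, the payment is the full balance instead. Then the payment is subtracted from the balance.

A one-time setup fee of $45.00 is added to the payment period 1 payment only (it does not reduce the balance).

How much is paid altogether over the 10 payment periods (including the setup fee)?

Payment period 1: opening $16,726.03; payment $1,857.14 (+ $45.00 fee); balance $14,868.89
Payment period 2: opening $14,868.89; payment $1,857.14; balance $13,011.75
Payment period 3: opening $13,011.75; payment $1,857.14; balance $11,154.61
Payment period 4: opening $11,154.61; payment $1,857.14; balance $9,297.47
Payment period 5: opening $9,297.47; payment $1,857.14; balance $7,440.33
Payment period 6: opening $7,440.33; payment $1,857.14; balance $5,583.19
Payment period 7: opening $5,583.19; payment $1,857.14; balance $3,726.05
Payment period 8: opening $3,726.05; payment $1,857.14; balance $1,868.91
Payment period 9: opening $1,868.91; payment $1,857.14; balance $11.77
Payment period 10: opening $11.77; payment $11.77; balance $0.00
Total paid: $16,771.03

$16,771.03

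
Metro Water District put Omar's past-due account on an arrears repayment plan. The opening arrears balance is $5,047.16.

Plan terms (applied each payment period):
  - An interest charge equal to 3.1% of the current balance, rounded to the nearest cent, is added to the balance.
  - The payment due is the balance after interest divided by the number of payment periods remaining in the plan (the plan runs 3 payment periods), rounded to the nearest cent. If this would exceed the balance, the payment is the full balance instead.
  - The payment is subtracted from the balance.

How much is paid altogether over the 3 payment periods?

Payment period 1: opening $5,047.16; interest $156.46 → $5,203.62; payment $1,734.54; balance $3,469.08
Payment period 2: opening $3,469.08; interest $107.54 → $3,576.62; payment $1,788.31; balance $1,788.31
Payment period 3: opening $1,788.31; interest $55.44 → $1,843.75; payment $1,843.75; balance $0.00
Total paid: $5,366.60

$5,366.60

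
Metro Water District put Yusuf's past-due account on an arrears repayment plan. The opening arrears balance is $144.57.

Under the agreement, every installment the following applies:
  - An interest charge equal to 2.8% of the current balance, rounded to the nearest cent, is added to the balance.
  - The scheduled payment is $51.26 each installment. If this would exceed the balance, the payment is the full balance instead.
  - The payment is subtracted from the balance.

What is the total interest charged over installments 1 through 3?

$8.15

# | Opening | Interest | Payment | End bal
1 | $144.57 | $4.05 | $51.26 | $97.36
2 | $97.36 | $2.73 | $51.26 | $48.83
3 | $48.83 | $1.37 | $50.20 | $0.00
Total interest: $4.05 + $2.73 + $1.37 = $8.15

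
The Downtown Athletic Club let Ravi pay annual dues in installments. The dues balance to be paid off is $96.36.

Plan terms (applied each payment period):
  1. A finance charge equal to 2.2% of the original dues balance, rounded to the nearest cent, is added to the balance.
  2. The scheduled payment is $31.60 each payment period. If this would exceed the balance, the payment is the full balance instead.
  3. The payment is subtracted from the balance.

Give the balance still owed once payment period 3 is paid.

$7.92

Payment period 1: opening $96.36; interest $2.12 → $98.48; payment $31.60; balance $66.88
Payment period 2: opening $66.88; interest $2.12 → $69.00; payment $31.60; balance $37.40
Payment period 3: opening $37.40; interest $2.12 → $39.52; payment $31.60; balance $7.92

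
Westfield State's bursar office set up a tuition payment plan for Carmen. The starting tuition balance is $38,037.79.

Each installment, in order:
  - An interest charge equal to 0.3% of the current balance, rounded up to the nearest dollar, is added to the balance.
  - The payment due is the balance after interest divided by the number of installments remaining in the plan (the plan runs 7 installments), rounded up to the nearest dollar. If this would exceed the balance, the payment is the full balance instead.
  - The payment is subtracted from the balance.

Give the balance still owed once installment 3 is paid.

$21,932.79

Installment 1: $38,037.79 +$115.00 interest = $38,152.79; pay $5,451.00 → $32,701.79
Installment 2: $32,701.79 +$99.00 interest = $32,800.79; pay $5,467.00 → $27,333.79
Installment 3: $27,333.79 +$83.00 interest = $27,416.79; pay $5,484.00 → $21,932.79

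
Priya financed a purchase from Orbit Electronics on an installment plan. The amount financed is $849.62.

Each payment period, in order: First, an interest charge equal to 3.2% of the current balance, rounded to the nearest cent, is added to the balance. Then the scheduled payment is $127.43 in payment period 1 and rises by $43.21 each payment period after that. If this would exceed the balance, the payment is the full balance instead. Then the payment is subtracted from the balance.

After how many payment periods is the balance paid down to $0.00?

5

# | Opening | Interest | Payment | End bal
1 | $849.62 | $27.19 | $127.43 | $749.38
2 | $749.38 | $23.98 | $170.64 | $602.72
3 | $602.72 | $19.29 | $213.85 | $408.16
4 | $408.16 | $13.06 | $257.06 | $164.16
5 | $164.16 | $5.25 | $169.41 | $0.00
Balance reaches $0.00 in payment period 5.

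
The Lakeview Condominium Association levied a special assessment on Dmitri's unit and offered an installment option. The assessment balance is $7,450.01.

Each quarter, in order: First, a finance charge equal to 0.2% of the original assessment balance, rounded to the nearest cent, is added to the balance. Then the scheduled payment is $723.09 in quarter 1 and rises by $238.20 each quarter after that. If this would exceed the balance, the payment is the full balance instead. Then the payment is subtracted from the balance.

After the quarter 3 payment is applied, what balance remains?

$4,610.84

# | Opening | Interest | Payment | End bal
1 | $7,450.01 | $14.90 | $723.09 | $6,741.82
2 | $6,741.82 | $14.90 | $961.29 | $5,795.43
3 | $5,795.43 | $14.90 | $1,199.49 | $4,610.84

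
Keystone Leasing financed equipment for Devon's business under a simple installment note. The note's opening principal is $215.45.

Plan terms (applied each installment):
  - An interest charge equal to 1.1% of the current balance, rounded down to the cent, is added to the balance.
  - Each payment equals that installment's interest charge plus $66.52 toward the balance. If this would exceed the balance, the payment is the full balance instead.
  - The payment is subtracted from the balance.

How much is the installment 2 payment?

Installment 1: opening $215.45; interest $2.36 → $217.81; payment $68.88; balance $148.93
Installment 2: opening $148.93; interest $1.63 → $150.56; payment $68.15; balance $82.41

$68.15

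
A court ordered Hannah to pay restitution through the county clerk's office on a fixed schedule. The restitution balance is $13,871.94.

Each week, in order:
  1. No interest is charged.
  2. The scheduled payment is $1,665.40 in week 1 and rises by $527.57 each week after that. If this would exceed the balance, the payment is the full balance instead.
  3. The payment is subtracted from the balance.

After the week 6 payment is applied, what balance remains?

$0.00

# | Opening | Payment | End bal
1 | $13,871.94 | $1,665.40 | $12,206.54
2 | $12,206.54 | $2,192.97 | $10,013.57
3 | $10,013.57 | $2,720.54 | $7,293.03
4 | $7,293.03 | $3,248.11 | $4,044.92
5 | $4,044.92 | $3,775.68 | $269.24
6 | $269.24 | $269.24 | $0.00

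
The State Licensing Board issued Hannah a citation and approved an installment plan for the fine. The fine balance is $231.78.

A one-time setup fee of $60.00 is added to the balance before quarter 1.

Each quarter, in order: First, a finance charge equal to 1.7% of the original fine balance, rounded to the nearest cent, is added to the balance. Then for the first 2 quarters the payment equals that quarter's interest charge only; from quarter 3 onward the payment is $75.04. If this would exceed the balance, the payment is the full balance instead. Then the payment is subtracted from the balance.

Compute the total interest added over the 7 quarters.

$27.58

Quarter 1: opening $291.78; interest $3.94 → $295.72; payment $3.94; balance $291.78
Quarter 2: opening $291.78; interest $3.94 → $295.72; payment $3.94; balance $291.78
Quarter 3: opening $291.78; interest $3.94 → $295.72; payment $75.04; balance $220.68
Quarter 4: opening $220.68; interest $3.94 → $224.62; payment $75.04; balance $149.58
Quarter 5: opening $149.58; interest $3.94 → $153.52; payment $75.04; balance $78.48
Quarter 6: opening $78.48; interest $3.94 → $82.42; payment $75.04; balance $7.38
Quarter 7: opening $7.38; interest $3.94 → $11.32; payment $11.32; balance $0.00
Total interest: $3.94 + $3.94 + $3.94 + $3.94 + $3.94 + $3.94 + $3.94 = $27.58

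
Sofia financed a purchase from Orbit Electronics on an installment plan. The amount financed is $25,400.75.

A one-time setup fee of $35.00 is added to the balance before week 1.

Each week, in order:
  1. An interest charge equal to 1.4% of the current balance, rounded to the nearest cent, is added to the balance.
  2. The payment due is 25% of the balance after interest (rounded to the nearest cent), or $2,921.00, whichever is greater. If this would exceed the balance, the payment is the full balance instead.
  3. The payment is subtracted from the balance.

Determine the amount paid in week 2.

$4,903.68

Week 1: $25,435.75 +$356.10 interest = $25,791.85; pay $6,447.96 → $19,343.89
Week 2: $19,343.89 +$270.81 interest = $19,614.70; pay $4,903.68 → $14,711.02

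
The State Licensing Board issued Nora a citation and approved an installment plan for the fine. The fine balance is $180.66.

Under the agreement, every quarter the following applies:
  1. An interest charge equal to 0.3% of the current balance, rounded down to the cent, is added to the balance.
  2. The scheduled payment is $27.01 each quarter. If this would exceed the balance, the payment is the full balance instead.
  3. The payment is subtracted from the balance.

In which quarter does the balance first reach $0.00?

7

# | Opening | Interest | Payment | End bal
1 | $180.66 | $0.54 | $27.01 | $154.19
2 | $154.19 | $0.46 | $27.01 | $127.64
3 | $127.64 | $0.38 | $27.01 | $101.01
4 | $101.01 | $0.30 | $27.01 | $74.30
5 | $74.30 | $0.22 | $27.01 | $47.51
6 | $47.51 | $0.14 | $27.01 | $20.64
7 | $20.64 | $0.06 | $20.70 | $0.00
Balance reaches $0.00 in quarter 7.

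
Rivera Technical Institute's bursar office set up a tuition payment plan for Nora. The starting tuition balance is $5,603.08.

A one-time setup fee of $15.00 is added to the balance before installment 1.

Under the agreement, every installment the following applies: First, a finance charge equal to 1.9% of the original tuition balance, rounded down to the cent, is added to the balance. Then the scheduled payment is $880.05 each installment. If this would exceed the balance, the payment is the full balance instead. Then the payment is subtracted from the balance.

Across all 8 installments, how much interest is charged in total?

Installment 1: $5,618.08 +$106.45 interest = $5,724.53; pay $880.05 → $4,844.48
Installment 2: $4,844.48 +$106.45 interest = $4,950.93; pay $880.05 → $4,070.88
Installment 3: $4,070.88 +$106.45 interest = $4,177.33; pay $880.05 → $3,297.28
Installment 4: $3,297.28 +$106.45 interest = $3,403.73; pay $880.05 → $2,523.68
Installment 5: $2,523.68 +$106.45 interest = $2,630.13; pay $880.05 → $1,750.08
Installment 6: $1,750.08 +$106.45 interest = $1,856.53; pay $880.05 → $976.48
Installment 7: $976.48 +$106.45 interest = $1,082.93; pay $880.05 → $202.88
Installment 8: $202.88 +$106.45 interest = $309.33; pay $309.33 → $0.00
Total interest: $106.45 + $106.45 + $106.45 + $106.45 + $106.45 + $106.45 + $106.45 + $106.45 = $851.60

$851.60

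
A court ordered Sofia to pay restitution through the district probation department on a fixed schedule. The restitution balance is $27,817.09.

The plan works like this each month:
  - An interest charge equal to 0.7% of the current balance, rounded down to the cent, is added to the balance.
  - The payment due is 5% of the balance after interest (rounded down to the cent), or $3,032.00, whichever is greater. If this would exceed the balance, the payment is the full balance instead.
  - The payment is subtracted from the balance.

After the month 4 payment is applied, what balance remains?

Month 1: $27,817.09 +$194.71 interest = $28,011.80; pay $3,032.00 → $24,979.80
Month 2: $24,979.80 +$174.85 interest = $25,154.65; pay $3,032.00 → $22,122.65
Month 3: $22,122.65 +$154.85 interest = $22,277.50; pay $3,032.00 → $19,245.50
Month 4: $19,245.50 +$134.71 interest = $19,380.21; pay $3,032.00 → $16,348.21

$16,348.21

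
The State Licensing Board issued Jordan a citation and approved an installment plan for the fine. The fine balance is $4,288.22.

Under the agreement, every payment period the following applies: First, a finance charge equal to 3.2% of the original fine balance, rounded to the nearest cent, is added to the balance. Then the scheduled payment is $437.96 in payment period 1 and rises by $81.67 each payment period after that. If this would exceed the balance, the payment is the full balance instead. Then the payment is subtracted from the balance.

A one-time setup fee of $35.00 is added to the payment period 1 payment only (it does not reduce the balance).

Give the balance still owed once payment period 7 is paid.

Payment period 1: $4,288.22 +$137.22 interest = $4,425.44; pay $437.96 (+ $35.00 fee) → $3,987.48
Payment period 2: $3,987.48 +$137.22 interest = $4,124.70; pay $519.63 → $3,605.07
Payment period 3: $3,605.07 +$137.22 interest = $3,742.29; pay $601.30 → $3,140.99
Payment period 4: $3,140.99 +$137.22 interest = $3,278.21; pay $682.97 → $2,595.24
Payment period 5: $2,595.24 +$137.22 interest = $2,732.46; pay $764.64 → $1,967.82
Payment period 6: $1,967.82 +$137.22 interest = $2,105.04; pay $846.31 → $1,258.73
Payment period 7: $1,258.73 +$137.22 interest = $1,395.95; pay $927.98 → $467.97

$467.97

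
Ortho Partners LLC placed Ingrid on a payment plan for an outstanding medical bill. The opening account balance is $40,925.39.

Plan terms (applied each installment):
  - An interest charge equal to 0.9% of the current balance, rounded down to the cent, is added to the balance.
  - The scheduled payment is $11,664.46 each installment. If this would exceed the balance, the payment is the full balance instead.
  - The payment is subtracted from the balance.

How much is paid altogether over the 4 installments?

Installment 1: opening $40,925.39; interest $368.32 → $41,293.71; payment $11,664.46; balance $29,629.25
Installment 2: opening $29,629.25; interest $266.66 → $29,895.91; payment $11,664.46; balance $18,231.45
Installment 3: opening $18,231.45; interest $164.08 → $18,395.53; payment $11,664.46; balance $6,731.07
Installment 4: opening $6,731.07; interest $60.57 → $6,791.64; payment $6,791.64; balance $0.00
Total paid: $41,785.02

$41,785.02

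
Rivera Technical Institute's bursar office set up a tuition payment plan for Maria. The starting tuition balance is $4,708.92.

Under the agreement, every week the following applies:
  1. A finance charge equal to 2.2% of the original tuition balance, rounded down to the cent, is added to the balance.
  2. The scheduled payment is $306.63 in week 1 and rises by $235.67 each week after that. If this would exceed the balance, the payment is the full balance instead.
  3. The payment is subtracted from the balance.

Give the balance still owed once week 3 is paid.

Week 1: $4,708.92 +$103.59 interest = $4,812.51; pay $306.63 → $4,505.88
Week 2: $4,505.88 +$103.59 interest = $4,609.47; pay $542.30 → $4,067.17
Week 3: $4,067.17 +$103.59 interest = $4,170.76; pay $777.97 → $3,392.79

$3,392.79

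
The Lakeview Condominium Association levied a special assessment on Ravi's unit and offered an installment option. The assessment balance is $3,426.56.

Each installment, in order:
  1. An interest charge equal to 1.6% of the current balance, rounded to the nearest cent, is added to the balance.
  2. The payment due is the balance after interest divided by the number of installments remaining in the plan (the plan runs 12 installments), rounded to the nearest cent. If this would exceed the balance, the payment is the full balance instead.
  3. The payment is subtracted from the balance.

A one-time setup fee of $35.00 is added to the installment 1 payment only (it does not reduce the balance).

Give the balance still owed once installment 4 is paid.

Installment 1: opening $3,426.56; interest $54.82 → $3,481.38; payment $290.12 (+ $35.00 fee); balance $3,191.26
Installment 2: opening $3,191.26; interest $51.06 → $3,242.32; payment $294.76; balance $2,947.56
Installment 3: opening $2,947.56; interest $47.16 → $2,994.72; payment $299.47; balance $2,695.25
Installment 4: opening $2,695.25; interest $43.12 → $2,738.37; payment $304.26; balance $2,434.11

$2,434.11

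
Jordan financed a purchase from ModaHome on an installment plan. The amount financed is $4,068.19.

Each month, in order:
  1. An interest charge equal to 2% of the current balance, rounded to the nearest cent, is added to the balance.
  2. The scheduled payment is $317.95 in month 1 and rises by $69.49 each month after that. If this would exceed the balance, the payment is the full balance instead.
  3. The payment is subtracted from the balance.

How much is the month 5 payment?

# | Opening | Interest | Payment | End bal
1 | $4,068.19 | $81.36 | $317.95 | $3,831.60
2 | $3,831.60 | $76.63 | $387.44 | $3,520.79
3 | $3,520.79 | $70.42 | $456.93 | $3,134.28
4 | $3,134.28 | $62.69 | $526.42 | $2,670.55
5 | $2,670.55 | $53.41 | $595.91 | $2,128.05

$595.91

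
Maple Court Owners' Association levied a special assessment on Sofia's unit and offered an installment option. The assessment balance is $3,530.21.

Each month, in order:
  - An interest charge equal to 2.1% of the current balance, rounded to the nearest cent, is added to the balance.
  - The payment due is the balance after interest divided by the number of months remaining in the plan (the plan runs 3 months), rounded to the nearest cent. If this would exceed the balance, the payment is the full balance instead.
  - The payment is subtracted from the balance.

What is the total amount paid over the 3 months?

Month 1: opening $3,530.21; interest $74.13 → $3,604.34; payment $1,201.45; balance $2,402.89
Month 2: opening $2,402.89; interest $50.46 → $2,453.35; payment $1,226.68; balance $1,226.67
Month 3: opening $1,226.67; interest $25.76 → $1,252.43; payment $1,252.43; balance $0.00
Total paid: $3,680.56

$3,680.56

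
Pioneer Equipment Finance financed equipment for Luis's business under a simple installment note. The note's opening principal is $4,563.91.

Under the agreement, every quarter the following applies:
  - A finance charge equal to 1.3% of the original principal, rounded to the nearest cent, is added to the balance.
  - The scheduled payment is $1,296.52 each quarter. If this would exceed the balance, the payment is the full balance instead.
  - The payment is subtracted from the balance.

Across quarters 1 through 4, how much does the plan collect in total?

# | Opening | Interest | Payment | End bal
1 | $4,563.91 | $59.33 | $1,296.52 | $3,326.72
2 | $3,326.72 | $59.33 | $1,296.52 | $2,089.53
3 | $2,089.53 | $59.33 | $1,296.52 | $852.34
4 | $852.34 | $59.33 | $911.67 | $0.00
Total paid: $4,801.23

$4,801.23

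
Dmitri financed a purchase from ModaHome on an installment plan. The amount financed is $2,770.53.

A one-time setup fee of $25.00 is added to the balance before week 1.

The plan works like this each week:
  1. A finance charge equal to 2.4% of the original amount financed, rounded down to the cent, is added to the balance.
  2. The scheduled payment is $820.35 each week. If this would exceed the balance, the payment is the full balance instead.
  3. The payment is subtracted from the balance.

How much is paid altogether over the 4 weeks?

# | Opening | Interest | Payment | End bal
1 | $2,795.53 | $66.49 | $820.35 | $2,041.67
2 | $2,041.67 | $66.49 | $820.35 | $1,287.81
3 | $1,287.81 | $66.49 | $820.35 | $533.95
4 | $533.95 | $66.49 | $600.44 | $0.00
Total paid: $3,061.49

$3,061.49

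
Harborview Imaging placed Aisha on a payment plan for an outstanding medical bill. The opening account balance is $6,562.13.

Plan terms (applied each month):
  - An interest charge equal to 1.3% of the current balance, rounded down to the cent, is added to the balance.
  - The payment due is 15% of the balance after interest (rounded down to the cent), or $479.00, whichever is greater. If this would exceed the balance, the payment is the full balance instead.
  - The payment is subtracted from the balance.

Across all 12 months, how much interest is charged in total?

$483.55

Month 1: $6,562.13 +$85.30 interest = $6,647.43; pay $997.11 → $5,650.32
Month 2: $5,650.32 +$73.45 interest = $5,723.77; pay $858.56 → $4,865.21
Month 3: $4,865.21 +$63.24 interest = $4,928.45; pay $739.26 → $4,189.19
Month 4: $4,189.19 +$54.45 interest = $4,243.64; pay $636.54 → $3,607.10
Month 5: $3,607.10 +$46.89 interest = $3,653.99; pay $548.09 → $3,105.90
Month 6: $3,105.90 +$40.37 interest = $3,146.27; pay $479.00 → $2,667.27
Month 7: $2,667.27 +$34.67 interest = $2,701.94; pay $479.00 → $2,222.94
Month 8: $2,222.94 +$28.89 interest = $2,251.83; pay $479.00 → $1,772.83
Month 9: $1,772.83 +$23.04 interest = $1,795.87; pay $479.00 → $1,316.87
Month 10: $1,316.87 +$17.11 interest = $1,333.98; pay $479.00 → $854.98
Month 11: $854.98 +$11.11 interest = $866.09; pay $479.00 → $387.09
Month 12: $387.09 +$5.03 interest = $392.12; pay $392.12 → $0.00
Total interest: $85.30 + $73.45 + $63.24 + $54.45 + $46.89 + $40.37 + $34.67 + $28.89 + $23.04 + $17.11 + $11.11 + $5.03 = $483.55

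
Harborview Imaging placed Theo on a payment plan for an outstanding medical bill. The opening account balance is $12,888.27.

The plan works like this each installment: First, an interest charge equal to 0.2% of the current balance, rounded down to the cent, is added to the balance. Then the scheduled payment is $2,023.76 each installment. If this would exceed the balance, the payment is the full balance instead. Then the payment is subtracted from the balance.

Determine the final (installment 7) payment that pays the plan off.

Installment 1: $12,888.27 +$25.77 interest = $12,914.04; pay $2,023.76 → $10,890.28
Installment 2: $10,890.28 +$21.78 interest = $10,912.06; pay $2,023.76 → $8,888.30
Installment 3: $8,888.30 +$17.77 interest = $8,906.07; pay $2,023.76 → $6,882.31
Installment 4: $6,882.31 +$13.76 interest = $6,896.07; pay $2,023.76 → $4,872.31
Installment 5: $4,872.31 +$9.74 interest = $4,882.05; pay $2,023.76 → $2,858.29
Installment 6: $2,858.29 +$5.71 interest = $2,864.00; pay $2,023.76 → $840.24
Installment 7: $840.24 +$1.68 interest = $841.92; pay $841.92 → $0.00

$841.92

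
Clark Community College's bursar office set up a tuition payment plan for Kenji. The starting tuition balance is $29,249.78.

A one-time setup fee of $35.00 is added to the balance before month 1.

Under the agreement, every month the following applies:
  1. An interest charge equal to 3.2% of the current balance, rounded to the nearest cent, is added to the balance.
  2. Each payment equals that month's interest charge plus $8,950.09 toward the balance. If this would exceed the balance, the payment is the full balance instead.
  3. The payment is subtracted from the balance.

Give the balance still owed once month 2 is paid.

# | Opening | Interest | Payment | End bal
1 | $29,284.78 | $937.11 | $9,887.20 | $20,334.69
2 | $20,334.69 | $650.71 | $9,600.80 | $11,384.60

$11,384.60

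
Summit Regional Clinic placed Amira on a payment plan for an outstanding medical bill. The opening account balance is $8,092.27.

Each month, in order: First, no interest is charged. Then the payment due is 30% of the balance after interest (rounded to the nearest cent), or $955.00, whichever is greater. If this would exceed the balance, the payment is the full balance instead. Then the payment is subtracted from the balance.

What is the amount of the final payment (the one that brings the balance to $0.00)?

Month 1: $8,092.27 − $2,427.68 → $5,664.59
Month 2: $5,664.59 − $1,699.38 → $3,965.21
Month 3: $3,965.21 − $1,189.56 → $2,775.65
Month 4: $2,775.65 − $955.00 → $1,820.65
Month 5: $1,820.65 − $955.00 → $865.65
Month 6: $865.65 − $865.65 → $0.00

$865.65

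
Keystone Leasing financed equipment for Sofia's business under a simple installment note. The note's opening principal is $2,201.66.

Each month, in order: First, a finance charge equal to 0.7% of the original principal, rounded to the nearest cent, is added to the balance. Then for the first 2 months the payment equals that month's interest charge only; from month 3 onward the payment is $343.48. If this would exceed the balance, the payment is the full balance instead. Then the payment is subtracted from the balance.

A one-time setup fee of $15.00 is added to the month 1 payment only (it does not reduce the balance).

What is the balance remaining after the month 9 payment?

$0.00

Month 1: opening $2,201.66; interest $15.41 → $2,217.07; payment $15.41 (+ $15.00 fee); balance $2,201.66
Month 2: opening $2,201.66; interest $15.41 → $2,217.07; payment $15.41; balance $2,201.66
Month 3: opening $2,201.66; interest $15.41 → $2,217.07; payment $343.48; balance $1,873.59
Month 4: opening $1,873.59; interest $15.41 → $1,889.00; payment $343.48; balance $1,545.52
Month 5: opening $1,545.52; interest $15.41 → $1,560.93; payment $343.48; balance $1,217.45
Month 6: opening $1,217.45; interest $15.41 → $1,232.86; payment $343.48; balance $889.38
Month 7: opening $889.38; interest $15.41 → $904.79; payment $343.48; balance $561.31
Month 8: opening $561.31; interest $15.41 → $576.72; payment $343.48; balance $233.24
Month 9: opening $233.24; interest $15.41 → $248.65; payment $248.65; balance $0.00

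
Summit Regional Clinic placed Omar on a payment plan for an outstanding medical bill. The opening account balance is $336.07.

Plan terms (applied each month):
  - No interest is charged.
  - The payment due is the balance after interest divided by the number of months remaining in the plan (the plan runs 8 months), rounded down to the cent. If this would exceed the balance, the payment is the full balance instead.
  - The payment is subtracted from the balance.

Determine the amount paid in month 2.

$42.01

# | Opening | Payment | End bal
1 | $336.07 | $42.00 | $294.07
2 | $294.07 | $42.01 | $252.06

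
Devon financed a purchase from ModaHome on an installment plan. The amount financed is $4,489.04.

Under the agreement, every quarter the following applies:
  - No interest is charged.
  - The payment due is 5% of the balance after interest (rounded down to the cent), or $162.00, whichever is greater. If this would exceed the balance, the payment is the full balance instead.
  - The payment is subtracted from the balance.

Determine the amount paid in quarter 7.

$164.99

Quarter 1: opening $4,489.04; payment $224.45; balance $4,264.59
Quarter 2: opening $4,264.59; payment $213.22; balance $4,051.37
Quarter 3: opening $4,051.37; payment $202.56; balance $3,848.81
Quarter 4: opening $3,848.81; payment $192.44; balance $3,656.37
Quarter 5: opening $3,656.37; payment $182.81; balance $3,473.56
Quarter 6: opening $3,473.56; payment $173.67; balance $3,299.89
Quarter 7: opening $3,299.89; payment $164.99; balance $3,134.90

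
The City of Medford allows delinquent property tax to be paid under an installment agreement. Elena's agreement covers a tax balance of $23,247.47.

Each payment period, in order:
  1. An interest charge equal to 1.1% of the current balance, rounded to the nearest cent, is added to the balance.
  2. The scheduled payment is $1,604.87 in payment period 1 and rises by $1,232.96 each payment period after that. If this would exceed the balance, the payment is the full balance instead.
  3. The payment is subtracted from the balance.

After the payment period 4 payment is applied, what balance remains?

$10,309.02

Payment period 1: opening $23,247.47; interest $255.72 → $23,503.19; payment $1,604.87; balance $21,898.32
Payment period 2: opening $21,898.32; interest $240.88 → $22,139.20; payment $2,837.83; balance $19,301.37
Payment period 3: opening $19,301.37; interest $212.32 → $19,513.69; payment $4,070.79; balance $15,442.90
Payment period 4: opening $15,442.90; interest $169.87 → $15,612.77; payment $5,303.75; balance $10,309.02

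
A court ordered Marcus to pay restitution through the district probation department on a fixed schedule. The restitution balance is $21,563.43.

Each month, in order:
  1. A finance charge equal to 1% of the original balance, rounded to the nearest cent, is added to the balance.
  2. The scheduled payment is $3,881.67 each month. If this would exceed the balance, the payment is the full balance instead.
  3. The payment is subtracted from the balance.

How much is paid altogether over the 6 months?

$22,857.21

# | Opening | Interest | Payment | End bal
1 | $21,563.43 | $215.63 | $3,881.67 | $17,897.39
2 | $17,897.39 | $215.63 | $3,881.67 | $14,231.35
3 | $14,231.35 | $215.63 | $3,881.67 | $10,565.31
4 | $10,565.31 | $215.63 | $3,881.67 | $6,899.27
5 | $6,899.27 | $215.63 | $3,881.67 | $3,233.23
6 | $3,233.23 | $215.63 | $3,448.86 | $0.00
Total paid: $22,857.21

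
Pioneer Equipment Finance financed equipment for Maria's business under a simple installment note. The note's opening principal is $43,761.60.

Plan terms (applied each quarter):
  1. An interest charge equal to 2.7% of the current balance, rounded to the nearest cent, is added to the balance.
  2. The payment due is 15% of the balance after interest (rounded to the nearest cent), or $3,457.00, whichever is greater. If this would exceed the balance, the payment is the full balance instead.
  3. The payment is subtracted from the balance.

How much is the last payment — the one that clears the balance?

$495.38

Quarter 1: $43,761.60 +$1,181.56 interest = $44,943.16; pay $6,741.47 → $38,201.69
Quarter 2: $38,201.69 +$1,031.45 interest = $39,233.14; pay $5,884.97 → $33,348.17
Quarter 3: $33,348.17 +$900.40 interest = $34,248.57; pay $5,137.29 → $29,111.28
Quarter 4: $29,111.28 +$786.00 interest = $29,897.28; pay $4,484.59 → $25,412.69
Quarter 5: $25,412.69 +$686.14 interest = $26,098.83; pay $3,914.82 → $22,184.01
Quarter 6: $22,184.01 +$598.97 interest = $22,782.98; pay $3,457.00 → $19,325.98
Quarter 7: $19,325.98 +$521.80 interest = $19,847.78; pay $3,457.00 → $16,390.78
Quarter 8: $16,390.78 +$442.55 interest = $16,833.33; pay $3,457.00 → $13,376.33
Quarter 9: $13,376.33 +$361.16 interest = $13,737.49; pay $3,457.00 → $10,280.49
Quarter 10: $10,280.49 +$277.57 interest = $10,558.06; pay $3,457.00 → $7,101.06
Quarter 11: $7,101.06 +$191.73 interest = $7,292.79; pay $3,457.00 → $3,835.79
Quarter 12: $3,835.79 +$103.57 interest = $3,939.36; pay $3,457.00 → $482.36
Quarter 13: $482.36 +$13.02 interest = $495.38; pay $495.38 → $0.00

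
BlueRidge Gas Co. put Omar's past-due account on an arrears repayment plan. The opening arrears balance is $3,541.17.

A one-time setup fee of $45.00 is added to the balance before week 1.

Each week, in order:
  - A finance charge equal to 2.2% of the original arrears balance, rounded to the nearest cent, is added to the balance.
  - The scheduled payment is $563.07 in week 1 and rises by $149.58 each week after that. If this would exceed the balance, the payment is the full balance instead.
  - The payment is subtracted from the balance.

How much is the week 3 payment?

$862.23

Week 1: $3,586.17 +$77.91 interest = $3,664.08; pay $563.07 → $3,101.01
Week 2: $3,101.01 +$77.91 interest = $3,178.92; pay $712.65 → $2,466.27
Week 3: $2,466.27 +$77.91 interest = $2,544.18; pay $862.23 → $1,681.95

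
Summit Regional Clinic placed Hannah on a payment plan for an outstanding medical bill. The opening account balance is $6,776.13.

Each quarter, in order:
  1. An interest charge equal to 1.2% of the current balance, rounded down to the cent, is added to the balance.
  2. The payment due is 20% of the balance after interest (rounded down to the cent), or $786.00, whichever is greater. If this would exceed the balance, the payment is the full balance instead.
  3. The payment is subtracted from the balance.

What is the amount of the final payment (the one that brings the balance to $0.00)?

$577.29

# | Opening | Interest | Payment | End bal
1 | $6,776.13 | $81.31 | $1,371.48 | $5,485.96
2 | $5,485.96 | $65.83 | $1,110.35 | $4,441.44
3 | $4,441.44 | $53.29 | $898.94 | $3,595.79
4 | $3,595.79 | $43.14 | $786.00 | $2,852.93
5 | $2,852.93 | $34.23 | $786.00 | $2,101.16
6 | $2,101.16 | $25.21 | $786.00 | $1,340.37
7 | $1,340.37 | $16.08 | $786.00 | $570.45
8 | $570.45 | $6.84 | $577.29 | $0.00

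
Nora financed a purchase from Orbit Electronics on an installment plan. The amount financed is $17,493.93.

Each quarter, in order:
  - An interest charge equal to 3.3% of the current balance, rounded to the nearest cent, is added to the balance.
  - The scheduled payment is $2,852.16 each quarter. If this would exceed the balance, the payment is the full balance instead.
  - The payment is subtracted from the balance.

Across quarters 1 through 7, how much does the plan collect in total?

$19,868.91

Quarter 1: opening $17,493.93; interest $577.30 → $18,071.23; payment $2,852.16; balance $15,219.07
Quarter 2: opening $15,219.07; interest $502.23 → $15,721.30; payment $2,852.16; balance $12,869.14
Quarter 3: opening $12,869.14; interest $424.68 → $13,293.82; payment $2,852.16; balance $10,441.66
Quarter 4: opening $10,441.66; interest $344.57 → $10,786.23; payment $2,852.16; balance $7,934.07
Quarter 5: opening $7,934.07; interest $261.82 → $8,195.89; payment $2,852.16; balance $5,343.73
Quarter 6: opening $5,343.73; interest $176.34 → $5,520.07; payment $2,852.16; balance $2,667.91
Quarter 7: opening $2,667.91; interest $88.04 → $2,755.95; payment $2,755.95; balance $0.00
Total paid: $19,868.91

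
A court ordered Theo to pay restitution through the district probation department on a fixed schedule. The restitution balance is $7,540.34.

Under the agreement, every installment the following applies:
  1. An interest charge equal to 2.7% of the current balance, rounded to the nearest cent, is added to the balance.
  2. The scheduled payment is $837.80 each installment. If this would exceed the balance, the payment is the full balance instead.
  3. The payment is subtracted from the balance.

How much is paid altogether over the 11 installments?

$8,757.47

Installment 1: $7,540.34 +$203.59 interest = $7,743.93; pay $837.80 → $6,906.13
Installment 2: $6,906.13 +$186.47 interest = $7,092.60; pay $837.80 → $6,254.80
Installment 3: $6,254.80 +$168.88 interest = $6,423.68; pay $837.80 → $5,585.88
Installment 4: $5,585.88 +$150.82 interest = $5,736.70; pay $837.80 → $4,898.90
Installment 5: $4,898.90 +$132.27 interest = $5,031.17; pay $837.80 → $4,193.37
Installment 6: $4,193.37 +$113.22 interest = $4,306.59; pay $837.80 → $3,468.79
Installment 7: $3,468.79 +$93.66 interest = $3,562.45; pay $837.80 → $2,724.65
Installment 8: $2,724.65 +$73.57 interest = $2,798.22; pay $837.80 → $1,960.42
Installment 9: $1,960.42 +$52.93 interest = $2,013.35; pay $837.80 → $1,175.55
Installment 10: $1,175.55 +$31.74 interest = $1,207.29; pay $837.80 → $369.49
Installment 11: $369.49 +$9.98 interest = $379.47; pay $379.47 → $0.00
Total paid: $8,757.47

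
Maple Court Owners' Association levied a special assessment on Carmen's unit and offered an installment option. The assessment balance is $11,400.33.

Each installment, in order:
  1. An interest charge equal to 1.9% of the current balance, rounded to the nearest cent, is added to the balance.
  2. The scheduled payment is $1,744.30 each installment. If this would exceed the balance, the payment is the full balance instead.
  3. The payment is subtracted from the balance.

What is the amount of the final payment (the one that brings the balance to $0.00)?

Installment 1: opening $11,400.33; interest $216.61 → $11,616.94; payment $1,744.30; balance $9,872.64
Installment 2: opening $9,872.64; interest $187.58 → $10,060.22; payment $1,744.30; balance $8,315.92
Installment 3: opening $8,315.92; interest $158.00 → $8,473.92; payment $1,744.30; balance $6,729.62
Installment 4: opening $6,729.62; interest $127.86 → $6,857.48; payment $1,744.30; balance $5,113.18
Installment 5: opening $5,113.18; interest $97.15 → $5,210.33; payment $1,744.30; balance $3,466.03
Installment 6: opening $3,466.03; interest $65.85 → $3,531.88; payment $1,744.30; balance $1,787.58
Installment 7: opening $1,787.58; interest $33.96 → $1,821.54; payment $1,744.30; balance $77.24
Installment 8: opening $77.24; interest $1.47 → $78.71; payment $78.71; balance $0.00

$78.71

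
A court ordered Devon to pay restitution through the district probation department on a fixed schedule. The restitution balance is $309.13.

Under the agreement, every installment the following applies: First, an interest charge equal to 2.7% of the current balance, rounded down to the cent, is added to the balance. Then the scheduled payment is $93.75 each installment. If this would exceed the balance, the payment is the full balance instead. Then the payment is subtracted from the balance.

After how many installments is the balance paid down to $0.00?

4

Installment 1: opening $309.13; interest $8.34 → $317.47; payment $93.75; balance $223.72
Installment 2: opening $223.72; interest $6.04 → $229.76; payment $93.75; balance $136.01
Installment 3: opening $136.01; interest $3.67 → $139.68; payment $93.75; balance $45.93
Installment 4: opening $45.93; interest $1.24 → $47.17; payment $47.17; balance $0.00
Balance reaches $0.00 in installment 4.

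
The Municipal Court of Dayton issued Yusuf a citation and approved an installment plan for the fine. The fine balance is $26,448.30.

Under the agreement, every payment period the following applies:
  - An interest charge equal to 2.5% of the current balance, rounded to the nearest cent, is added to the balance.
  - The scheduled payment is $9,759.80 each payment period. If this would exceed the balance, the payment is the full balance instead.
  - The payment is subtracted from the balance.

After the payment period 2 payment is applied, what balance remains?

$8,023.65

# | Opening | Interest | Payment | End bal
1 | $26,448.30 | $661.21 | $9,759.80 | $17,349.71
2 | $17,349.71 | $433.74 | $9,759.80 | $8,023.65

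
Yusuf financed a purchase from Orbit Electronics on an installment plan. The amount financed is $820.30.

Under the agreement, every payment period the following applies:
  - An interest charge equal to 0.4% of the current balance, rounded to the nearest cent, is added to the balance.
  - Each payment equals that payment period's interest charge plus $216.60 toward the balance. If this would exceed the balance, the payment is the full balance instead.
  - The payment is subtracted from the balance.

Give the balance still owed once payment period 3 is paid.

Payment period 1: $820.30 +$3.28 interest = $823.58; pay $219.88 → $603.70
Payment period 2: $603.70 +$2.41 interest = $606.11; pay $219.01 → $387.10
Payment period 3: $387.10 +$1.55 interest = $388.65; pay $218.15 → $170.50

$170.50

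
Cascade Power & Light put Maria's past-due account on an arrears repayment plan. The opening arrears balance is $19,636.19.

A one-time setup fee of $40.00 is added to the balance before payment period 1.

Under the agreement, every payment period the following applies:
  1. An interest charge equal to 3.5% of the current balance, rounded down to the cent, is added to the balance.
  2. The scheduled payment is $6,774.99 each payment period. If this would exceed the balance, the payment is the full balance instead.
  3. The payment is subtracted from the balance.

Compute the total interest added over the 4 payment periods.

Payment period 1: $19,676.19 +$688.66 interest = $20,364.85; pay $6,774.99 → $13,589.86
Payment period 2: $13,589.86 +$475.64 interest = $14,065.50; pay $6,774.99 → $7,290.51
Payment period 3: $7,290.51 +$255.16 interest = $7,545.67; pay $6,774.99 → $770.68
Payment period 4: $770.68 +$26.97 interest = $797.65; pay $797.65 → $0.00
Total interest: $688.66 + $475.64 + $255.16 + $26.97 = $1,446.43

$1,446.43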